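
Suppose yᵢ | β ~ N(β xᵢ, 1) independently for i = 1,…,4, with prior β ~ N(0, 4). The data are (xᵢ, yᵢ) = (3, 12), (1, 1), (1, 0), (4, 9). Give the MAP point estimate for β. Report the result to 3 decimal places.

β̂_MAP = 2.679

log p(β | y) = −Σ(yᵢ − βxᵢ)²/(2·1) − β²/(2·4) + const.
Setting the derivative to zero: Σxᵢ(yᵢ − βxᵢ)/1 − β/4 = 0, so β = Σxᵢyᵢ / (Σxᵢ² + σ²/τ²).
Σxᵢyᵢ = 3·12 + 1·1 + 1·0 + 4·9 = 73; Σxᵢ² = 27; σ²/τ² = 0.25.
β̂_MAP = 73 / (27 + 0.25) = 73/27.25 ≈ 2.679.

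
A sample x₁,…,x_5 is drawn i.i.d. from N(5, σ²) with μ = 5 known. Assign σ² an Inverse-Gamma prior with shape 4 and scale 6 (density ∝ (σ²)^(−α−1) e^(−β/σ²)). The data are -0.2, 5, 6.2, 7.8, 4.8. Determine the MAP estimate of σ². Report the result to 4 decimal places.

Sum of squared deviations about the known mean: SS = (-0.2−5)² + (5−5)² + (6.2−5)² + (7.8−5)² + (4.8−5)² = 36.36.
The Normal likelihood contributes (σ²)^(−n/2) exp(−SS/(2σ²)), so the posterior is Inverse-Gamma(α + n/2, β + SS/2) = Inverse-Gamma(6.5, 24.18).
The mode of Inverse-Gamma(a, b) is b/(a+1) = 24.18/7.5 ≈ 3.2240.

σ̂²_MAP = 3.2240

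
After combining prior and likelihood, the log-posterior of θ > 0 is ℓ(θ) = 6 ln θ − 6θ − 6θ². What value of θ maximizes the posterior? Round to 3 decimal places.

θ̂_MAP = 0.500

ℓ'(θ) = 6/θ − 6 − 12θ. Setting this to zero and multiplying by θ: 12θ² + 6θ − 6 = 0.
θ = (−6 + √(6² + 4·12·6)) / (2·12) = (−6 + √324) / 24 = (−6 + 18)/24 = 1/2.
ℓ''(θ) = −6/θ² − 12 < 0, confirming a maximum.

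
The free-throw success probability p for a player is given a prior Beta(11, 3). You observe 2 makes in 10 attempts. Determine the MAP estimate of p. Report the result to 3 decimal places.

Prior: Beta(11, 3).
Data: 2 successes in 10 trials. The binomial likelihood contributes p^2(1−p)^8, so the posterior is Beta(11+2, 3+8) = Beta(13, 11).
For Beta(a, b) with a, b > 1 the mode is (a−1)/(a+b−2) = 12/22 ≈ 0.545.

p̂_MAP = 0.545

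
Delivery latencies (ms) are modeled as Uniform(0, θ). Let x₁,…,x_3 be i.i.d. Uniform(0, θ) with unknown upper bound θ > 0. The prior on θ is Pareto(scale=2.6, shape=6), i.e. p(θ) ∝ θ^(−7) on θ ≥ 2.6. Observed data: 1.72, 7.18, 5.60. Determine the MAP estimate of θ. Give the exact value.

The Uniform(0, θ) likelihood is θ^(−n) for θ ≥ max(xᵢ), zero otherwise. Here max(xᵢ) = 7.18.
Posterior ∝ θ^(−7) · θ^(−3) = θ^(−10) on θ ≥ max(2.6, 7.18) = 7.18.
This density is strictly decreasing in θ, so the posterior mode lies at the lower boundary of the support.

θ̂_MAP = 7.18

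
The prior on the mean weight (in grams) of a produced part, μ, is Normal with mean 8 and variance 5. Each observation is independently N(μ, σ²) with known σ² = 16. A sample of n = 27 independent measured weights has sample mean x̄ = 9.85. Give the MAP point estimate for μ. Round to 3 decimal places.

μ̂_MAP = 9.654

n = 27, x̄ = 9.85.
For a Normal prior and Normal likelihood with known variance, the posterior is Normal; its mode equals its mean, the precision-weighted average.
Prior precision 1/σ₀² = 1/5 = 0.2; data precision n/σ² = 27/16 = 1.6875.
μ̂ = (0.2·8 + 1.6875·9.85) / (0.2 + 1.6875) = 18.221875/1.8875 = 5831/604 ≈ 9.654.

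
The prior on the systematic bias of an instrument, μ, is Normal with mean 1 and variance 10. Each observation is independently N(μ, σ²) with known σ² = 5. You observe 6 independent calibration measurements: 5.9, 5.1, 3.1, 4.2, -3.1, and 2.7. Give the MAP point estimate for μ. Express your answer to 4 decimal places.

n = 6; x̄ = (5.9 + 5.1 + 3.1 + 4.2 + (-3.1) + 2.7)/6 = 17.9/6 = 179/60 ≈ 2.9833.
For a Normal prior and Normal likelihood with known variance, the posterior is Normal; its mode equals its mean, the precision-weighted average.
Prior precision 1/σ₀² = 1/10 = 0.1; data precision n/σ² = 6/5 = 1.2.
μ̂ = (0.1·1 + 1.2·(179/60)) / (0.1 + 1.2) = 3.68/1.3 = 184/65 ≈ 2.8308.

μ̂_MAP = 2.8308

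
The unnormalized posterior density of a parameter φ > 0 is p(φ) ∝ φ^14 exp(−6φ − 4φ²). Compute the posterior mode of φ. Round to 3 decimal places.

φ̂_MAP = 1.000

ℓ'(φ) = 14/φ − 6 − 8φ. Setting this to zero and multiplying by φ: 8φ² + 6φ − 14 = 0.
φ = (−6 + √(6² + 4·8·14)) / (2·8) = (−6 + √484) / 16 = (−6 + 22)/16 = 1.
ℓ''(φ) = −14/φ² − 8 < 0, confirming a maximum.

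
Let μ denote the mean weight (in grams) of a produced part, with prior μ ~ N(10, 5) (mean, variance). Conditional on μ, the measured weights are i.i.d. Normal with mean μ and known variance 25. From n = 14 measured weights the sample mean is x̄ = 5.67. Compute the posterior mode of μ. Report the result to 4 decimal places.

μ̂_MAP = 6.8095

n = 14, x̄ = 5.67.
For a Normal prior and Normal likelihood with known variance, the posterior is Normal; its mode equals its mean, the precision-weighted average.
Prior precision 1/σ₀² = 1/5 = 0.2; data precision n/σ² = 14/25 = 0.56.
μ̂ = (0.2·10 + 0.56·5.67) / (0.2 + 0.56) = 5.1752/0.76 = 6469/950 ≈ 6.8095.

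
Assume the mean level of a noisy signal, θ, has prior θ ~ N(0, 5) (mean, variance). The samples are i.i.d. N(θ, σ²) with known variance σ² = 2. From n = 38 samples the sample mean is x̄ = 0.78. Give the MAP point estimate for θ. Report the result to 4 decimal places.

n = 38, x̄ = 0.78.
For a Normal prior and Normal likelihood with known variance, the posterior is Normal; its mode equals its mean, the precision-weighted average.
Prior precision 1/σ₀² = 1/5 = 0.2; data precision n/σ² = 38/2 = 19.
θ̂ = (0.2·0 + 19·0.78) / (0.2 + 19) = 14.82/19.2 = 0.771875 ≈ 0.7719.

θ̂_MAP = 0.7719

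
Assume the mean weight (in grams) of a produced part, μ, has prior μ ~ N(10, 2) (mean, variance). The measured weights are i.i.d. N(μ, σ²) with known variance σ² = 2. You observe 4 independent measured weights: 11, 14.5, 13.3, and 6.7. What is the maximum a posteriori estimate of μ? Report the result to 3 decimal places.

μ̂_MAP = 11.100

n = 4; x̄ = (11 + 14.5 + 13.3 + 6.7)/4 = 45.5/4 = 11.375.
For a Normal prior and Normal likelihood with known variance, the posterior is Normal; its mode equals its mean, the precision-weighted average.
Prior precision 1/σ₀² = 1/2 = 0.5; data precision n/σ² = 4/2 = 2.
μ̂ = (0.5·10 + 2·11.375) / (0.5 + 2) = 27.75/2.5 = 11.100.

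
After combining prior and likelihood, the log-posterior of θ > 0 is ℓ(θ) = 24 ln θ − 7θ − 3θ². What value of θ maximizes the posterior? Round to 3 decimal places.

ℓ'(θ) = 24/θ − 7 − 6θ. Setting this to zero and multiplying by θ: 6θ² + 7θ − 24 = 0.
θ = (−7 + √(7² + 4·6·24)) / (2·6) = (−7 + √625) / 12 = (−7 + 25)/12 = 3/2.
ℓ''(θ) = −24/θ² − 6 < 0, confirming a maximum.

θ̂_MAP = 1.500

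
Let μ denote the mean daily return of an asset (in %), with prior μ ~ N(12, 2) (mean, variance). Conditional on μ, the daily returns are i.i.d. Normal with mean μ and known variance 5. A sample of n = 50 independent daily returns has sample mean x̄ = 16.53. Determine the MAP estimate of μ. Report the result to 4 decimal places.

μ̂_MAP = 16.3143

n = 50, x̄ = 16.53.
For a Normal prior and Normal likelihood with known variance, the posterior is Normal; its mode equals its mean, the precision-weighted average.
Prior precision 1/σ₀² = 1/2 = 0.5; data precision n/σ² = 50/5 = 10.
μ̂ = (0.5·12 + 10·16.53) / (0.5 + 10) = 171.3/10.5 = 571/35 ≈ 16.3143.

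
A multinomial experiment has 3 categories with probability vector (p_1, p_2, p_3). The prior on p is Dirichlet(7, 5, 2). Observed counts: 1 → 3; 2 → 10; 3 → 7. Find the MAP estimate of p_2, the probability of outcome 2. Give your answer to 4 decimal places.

The posterior is Dirichlet(αᵢ + nᵢ) = Dirichlet(10, 15, 9).
For a Dirichlet(a₁,…,a_K) with all aᵢ > 1, the mode has j-th component (aⱼ − 1)/(Σaᵢ − K).
Here Σaᵢ = 34 and K = 3, so p_2 = (15 − 1)/(34 − 3) = 14/31 ≈ 0.4516.

MAP estimate: 0.4516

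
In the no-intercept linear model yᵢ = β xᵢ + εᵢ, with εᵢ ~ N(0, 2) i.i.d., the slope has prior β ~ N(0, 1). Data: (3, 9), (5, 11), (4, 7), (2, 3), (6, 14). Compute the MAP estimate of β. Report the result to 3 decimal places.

log p(β | y) = −Σ(yᵢ − βxᵢ)²/(2·2) − β²/(2·1) + const.
Setting the derivative to zero: Σxᵢ(yᵢ − βxᵢ)/2 − β/1 = 0, so β = Σxᵢyᵢ / (Σxᵢ² + σ²/τ²).
Σxᵢyᵢ = 3·9 + 5·11 + 4·7 + 2·3 + 6·14 = 200; Σxᵢ² = 90; σ²/τ² = 2.
β̂_MAP = 200 / (90 + 2) = 200/92 ≈ 2.174.

β̂_MAP = 2.174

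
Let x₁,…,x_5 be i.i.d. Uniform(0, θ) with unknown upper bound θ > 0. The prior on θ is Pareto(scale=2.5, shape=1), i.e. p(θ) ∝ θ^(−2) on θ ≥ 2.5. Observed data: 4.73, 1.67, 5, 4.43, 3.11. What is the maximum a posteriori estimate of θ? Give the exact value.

The Uniform(0, θ) likelihood is θ^(−n) for θ ≥ max(xᵢ), zero otherwise. Here max(xᵢ) = 5.
Posterior ∝ θ^(−2) · θ^(−5) = θ^(−7) on θ ≥ max(2.5, 5) = 5.
This density is strictly decreasing in θ, so the posterior mode lies at the lower boundary of the support.

θ̂_MAP = 5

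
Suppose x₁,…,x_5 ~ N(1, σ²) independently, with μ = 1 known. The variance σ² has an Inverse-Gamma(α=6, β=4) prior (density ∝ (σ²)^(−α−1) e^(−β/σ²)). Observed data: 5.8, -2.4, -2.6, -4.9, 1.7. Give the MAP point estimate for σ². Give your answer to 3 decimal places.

σ̂²_MAP = 4.782

Sum of squared deviations about the known mean: SS = (5.8−1)² + (-2.4−1)² + (-2.6−1)² + (-4.9−1)² + (1.7−1)² = 82.86.
The Normal likelihood contributes (σ²)^(−n/2) exp(−SS/(2σ²)), so the posterior is Inverse-Gamma(α + n/2, β + SS/2) = Inverse-Gamma(8.5, 45.43).
The mode of Inverse-Gamma(a, b) is b/(a+1) = 45.43/9.5 ≈ 4.782.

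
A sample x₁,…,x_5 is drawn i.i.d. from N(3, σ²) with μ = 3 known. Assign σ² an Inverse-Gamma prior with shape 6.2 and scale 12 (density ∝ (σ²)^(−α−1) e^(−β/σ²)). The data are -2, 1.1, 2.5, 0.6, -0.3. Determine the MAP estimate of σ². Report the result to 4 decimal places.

Sum of squared deviations about the known mean: SS = (-2−3)² + (1.1−3)² + (2.5−3)² + (0.6−3)² + (-0.3−3)² = 45.51.
The Normal likelihood contributes (σ²)^(−n/2) exp(−SS/(2σ²)), so the posterior is Inverse-Gamma(α + n/2, β + SS/2) = Inverse-Gamma(8.7, 34.755).
The mode of Inverse-Gamma(a, b) is b/(a+1) = 34.755/9.7 ≈ 3.5830.

σ̂²_MAP = 3.5830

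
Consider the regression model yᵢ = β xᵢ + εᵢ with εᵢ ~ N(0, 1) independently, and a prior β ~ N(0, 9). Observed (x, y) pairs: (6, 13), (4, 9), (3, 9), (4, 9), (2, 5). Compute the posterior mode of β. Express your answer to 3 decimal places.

β̂_MAP = 2.305

log p(β | y) = −Σ(yᵢ − βxᵢ)²/(2·1) − β²/(2·9) + const.
Setting the derivative to zero: Σxᵢ(yᵢ − βxᵢ)/1 − β/9 = 0, so β = Σxᵢyᵢ / (Σxᵢ² + σ²/τ²).
Σxᵢyᵢ = 6·13 + 4·9 + 3·9 + 4·9 + 2·5 = 187; Σxᵢ² = 81; σ²/τ² = 1/9.
β̂_MAP = 187 / (81 + 1/9) = 187/(730/9) = 1683/730 ≈ 2.305.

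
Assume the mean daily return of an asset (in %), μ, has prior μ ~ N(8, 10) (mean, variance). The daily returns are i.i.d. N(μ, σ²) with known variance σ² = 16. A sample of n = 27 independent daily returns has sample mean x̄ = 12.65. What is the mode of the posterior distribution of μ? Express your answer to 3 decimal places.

μ̂_MAP = 12.390

n = 27, x̄ = 12.65.
For a Normal prior and Normal likelihood with known variance, the posterior is Normal; its mode equals its mean, the precision-weighted average.
Prior precision 1/σ₀² = 1/10 = 0.1; data precision n/σ² = 27/16 = 1.6875.
μ̂ = (0.1·8 + 1.6875·12.65) / (0.1 + 1.6875) = 22.146875/1.7875 = 7087/572 ≈ 12.390.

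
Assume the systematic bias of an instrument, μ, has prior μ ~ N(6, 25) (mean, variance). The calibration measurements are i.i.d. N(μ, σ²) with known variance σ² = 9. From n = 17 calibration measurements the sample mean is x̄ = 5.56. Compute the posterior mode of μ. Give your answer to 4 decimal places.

μ̂_MAP = 5.5691

n = 17, x̄ = 5.56.
For a Normal prior and Normal likelihood with known variance, the posterior is Normal; its mode equals its mean, the precision-weighted average.
Prior precision 1/σ₀² = 1/25 = 0.04; data precision n/σ² = 17/9.
μ̂ = (0.04·6 + (17/9)·5.56) / (0.04 + 17/9) = (2417/225)/(434/225) = 2417/434 ≈ 5.5691.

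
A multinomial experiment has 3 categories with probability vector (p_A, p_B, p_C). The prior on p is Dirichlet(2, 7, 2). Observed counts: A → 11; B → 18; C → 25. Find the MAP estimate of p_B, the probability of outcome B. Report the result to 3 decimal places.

MAP estimate of p_B = 0.387

The posterior is Dirichlet(αᵢ + nᵢ) = Dirichlet(13, 25, 27).
For a Dirichlet(a₁,…,a_K) with all aᵢ > 1, the mode has j-th component (aⱼ − 1)/(Σaᵢ − K).
Here Σaᵢ = 65 and K = 3, so p_B = (25 − 1)/(65 − 3) = 24/62 ≈ 0.387.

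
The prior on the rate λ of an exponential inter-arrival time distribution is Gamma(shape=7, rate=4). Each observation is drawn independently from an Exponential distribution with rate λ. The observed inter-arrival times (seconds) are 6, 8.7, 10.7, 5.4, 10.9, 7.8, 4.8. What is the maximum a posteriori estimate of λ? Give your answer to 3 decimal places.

The Exponential(rate=λ) likelihood is ∝ λ^n e^(−λΣtᵢ). Here n = 7 and Σtᵢ = 6 + 8.7 + 10.7 + 5.4 + 10.9 + 7.8 + 4.8 = 54.3.
Posterior ∝ λ^6e^(−4λ) · λ^7e^(−54.3λ) = λ^13e^(−58.3λ), i.e. Gamma(14, 58.3).
Mode = (a−1)/b = 13/58.3 ≈ 0.223.

λ̂_MAP = 0.223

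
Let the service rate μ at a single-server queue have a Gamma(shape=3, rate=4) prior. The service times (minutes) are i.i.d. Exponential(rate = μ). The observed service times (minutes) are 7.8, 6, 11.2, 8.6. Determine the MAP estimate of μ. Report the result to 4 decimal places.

μ̂_MAP = 0.1596

The Exponential(rate=μ) likelihood is ∝ μ^n e^(−μΣtᵢ). Here n = 4 and Σtᵢ = 7.8 + 6 + 11.2 + 8.6 = 33.6.
Posterior ∝ μ^2e^(−4μ) · μ^4e^(−33.6μ) = μ^6e^(−37.6μ), i.e. Gamma(7, 37.6).
Mode = (a−1)/b = 6/37.6 ≈ 0.1596.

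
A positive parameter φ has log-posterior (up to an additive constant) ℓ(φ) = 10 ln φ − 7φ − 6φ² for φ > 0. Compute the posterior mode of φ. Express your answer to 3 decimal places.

φ̂_MAP = 0.667

ℓ'(φ) = 10/φ − 7 − 12φ. Setting this to zero and multiplying by φ: 12φ² + 7φ − 10 = 0.
φ = (−7 + √(7² + 4·12·10)) / (2·12) = (−7 + √529) / 24 = (−7 + 23)/24 = 2/3.
ℓ''(φ) = −10/φ² − 12 < 0, confirming a maximum.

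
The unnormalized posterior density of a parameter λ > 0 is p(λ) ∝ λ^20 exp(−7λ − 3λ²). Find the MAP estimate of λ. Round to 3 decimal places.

λ̂_MAP = 1.333

ℓ'(λ) = 20/λ − 7 − 6λ. Setting this to zero and multiplying by λ: 6λ² + 7λ − 20 = 0.
λ = (−7 + √(7² + 4·6·20)) / (2·6) = (−7 + √529) / 12 = (−7 + 23)/12 = 4/3.
ℓ''(λ) = −20/λ² − 6 < 0, confirming a maximum.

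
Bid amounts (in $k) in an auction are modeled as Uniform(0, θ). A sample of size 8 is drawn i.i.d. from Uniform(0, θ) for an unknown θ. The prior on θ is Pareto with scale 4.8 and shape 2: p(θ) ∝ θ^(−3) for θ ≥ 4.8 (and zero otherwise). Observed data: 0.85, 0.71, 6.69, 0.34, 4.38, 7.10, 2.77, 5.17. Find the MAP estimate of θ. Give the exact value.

θ̂_MAP = 7.10

The Uniform(0, θ) likelihood is θ^(−n) for θ ≥ max(xᵢ), zero otherwise. Here max(xᵢ) = 7.10.
Posterior ∝ θ^(−3) · θ^(−8) = θ^(−11) on θ ≥ max(4.8, 7.10) = 7.10.
This density is strictly decreasing in θ, so the posterior mode lies at the lower boundary of the support.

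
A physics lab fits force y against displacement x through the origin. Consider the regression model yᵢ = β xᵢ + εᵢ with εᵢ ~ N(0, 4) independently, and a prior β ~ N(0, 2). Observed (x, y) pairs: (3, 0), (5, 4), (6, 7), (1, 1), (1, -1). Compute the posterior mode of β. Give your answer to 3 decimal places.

β̂_MAP = 0.838

log p(β | y) = −Σ(yᵢ − βxᵢ)²/(2·4) − β²/(2·2) + const.
Setting the derivative to zero: Σxᵢ(yᵢ − βxᵢ)/4 − β/2 = 0, so β = Σxᵢyᵢ / (Σxᵢ² + σ²/τ²).
Σxᵢyᵢ = 3·0 + 5·4 + 6·7 + 1·1 + 1·(-1) = 62; Σxᵢ² = 72; σ²/τ² = 2.
β̂_MAP = 62 / (72 + 2) = 62/74 ≈ 0.838.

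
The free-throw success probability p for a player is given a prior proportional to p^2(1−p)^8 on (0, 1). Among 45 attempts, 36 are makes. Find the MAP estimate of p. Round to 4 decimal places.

The prior density ∝ p^2(1−p)^8 is the kernel of Beta(3, 9).
Data: 36 successes in 45 trials. The binomial likelihood contributes p^36(1−p)^9, so the posterior is Beta(3+36, 9+9) = Beta(39, 18).
For Beta(a, b) with a, b > 1 the mode is (a−1)/(a+b−2) = 38/55 ≈ 0.6909.

p̂_MAP = 0.6909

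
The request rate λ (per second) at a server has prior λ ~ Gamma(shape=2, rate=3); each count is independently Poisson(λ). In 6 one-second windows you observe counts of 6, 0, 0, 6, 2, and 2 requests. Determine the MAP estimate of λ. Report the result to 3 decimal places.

λ̂_MAP = 1.889

Σxᵢ = 6+0+0+6+2+2 = 16, with n = 6.
Posterior ∝ λe^(−3λ) · λ^16e^(−6λ) = λ^17e^(−9λ), i.e. Gamma(shape=18, rate=9).
The mode of a Gamma(a, b) with a ≥ 1 (shape–rate) is (a−1)/b = 17/9 ≈ 1.889.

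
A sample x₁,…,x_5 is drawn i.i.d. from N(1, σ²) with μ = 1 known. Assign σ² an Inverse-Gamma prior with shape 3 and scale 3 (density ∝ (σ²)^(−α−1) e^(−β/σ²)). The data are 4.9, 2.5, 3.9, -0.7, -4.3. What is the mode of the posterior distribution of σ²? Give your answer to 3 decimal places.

σ̂²_MAP = 4.835

Sum of squared deviations about the known mean: SS = (4.9−1)² + (2.5−1)² + (3.9−1)² + (-0.7−1)² + (-4.3−1)² = 56.85.
The Normal likelihood contributes (σ²)^(−n/2) exp(−SS/(2σ²)), so the posterior is Inverse-Gamma(α + n/2, β + SS/2) = Inverse-Gamma(5.5, 31.425).
The mode of Inverse-Gamma(a, b) is b/(a+1) = 31.425/6.5 ≈ 4.835.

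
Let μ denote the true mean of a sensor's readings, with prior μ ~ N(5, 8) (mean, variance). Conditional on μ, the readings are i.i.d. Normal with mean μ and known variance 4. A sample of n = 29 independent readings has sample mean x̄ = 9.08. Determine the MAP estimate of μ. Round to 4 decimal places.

μ̂_MAP = 9.0108

n = 29, x̄ = 9.08.
For a Normal prior and Normal likelihood with known variance, the posterior is Normal; its mode equals its mean, the precision-weighted average.
Prior precision 1/σ₀² = 1/8 = 0.125; data precision n/σ² = 29/4 = 7.25.
μ̂ = (0.125·5 + 7.25·9.08) / (0.125 + 7.25) = 66.455/7.375 = 13291/1475 ≈ 9.0108.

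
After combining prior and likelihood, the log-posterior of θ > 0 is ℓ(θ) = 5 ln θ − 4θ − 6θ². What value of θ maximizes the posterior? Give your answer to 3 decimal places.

θ̂_MAP = 0.500

ℓ'(θ) = 5/θ − 4 − 12θ. Setting this to zero and multiplying by θ: 12θ² + 4θ − 5 = 0.
θ = (−4 + √(4² + 4·12·5)) / (2·12) = (−4 + √256) / 24 = (−4 + 16)/24 = 1/2.
ℓ''(θ) = −5/θ² − 12 < 0, confirming a maximum.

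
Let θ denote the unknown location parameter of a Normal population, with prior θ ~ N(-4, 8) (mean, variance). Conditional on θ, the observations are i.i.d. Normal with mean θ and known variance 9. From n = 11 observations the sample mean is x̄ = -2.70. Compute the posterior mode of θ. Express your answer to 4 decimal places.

θ̂_MAP = -2.8206

n = 11, x̄ = -2.70.
For a Normal prior and Normal likelihood with known variance, the posterior is Normal; its mode equals its mean, the precision-weighted average.
Prior precision 1/σ₀² = 1/8 = 0.125; data precision n/σ² = 11/9.
θ̂ = (0.125·(-4) + (11/9)·(-2.7)) / (0.125 + 11/9) = (-3.8)/(97/72) = -1368/485 ≈ -2.8206.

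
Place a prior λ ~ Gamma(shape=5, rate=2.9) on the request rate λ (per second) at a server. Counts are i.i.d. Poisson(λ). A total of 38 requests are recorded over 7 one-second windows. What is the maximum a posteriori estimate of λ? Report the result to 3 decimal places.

Σxᵢ = 38, n = 7.
Posterior ∝ λ^4e^(−2.9λ) · λ^38e^(−7λ) = λ^42e^(−9.9λ), i.e. Gamma(shape=43, rate=9.9).
The mode of a Gamma(a, b) with a ≥ 1 (shape–rate) is (a−1)/b = 42/9.9 ≈ 4.242.

λ̂_MAP = 4.242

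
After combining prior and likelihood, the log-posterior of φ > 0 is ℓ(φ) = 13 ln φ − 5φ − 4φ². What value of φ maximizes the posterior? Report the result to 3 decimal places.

φ̂_MAP = 1.000

ℓ'(φ) = 13/φ − 5 − 8φ. Setting this to zero and multiplying by φ: 8φ² + 5φ − 13 = 0.
φ = (−5 + √(5² + 4·8·13)) / (2·8) = (−5 + √441) / 16 = (−5 + 21)/16 = 1.
ℓ''(φ) = −13/φ² − 8 < 0, confirming a maximum.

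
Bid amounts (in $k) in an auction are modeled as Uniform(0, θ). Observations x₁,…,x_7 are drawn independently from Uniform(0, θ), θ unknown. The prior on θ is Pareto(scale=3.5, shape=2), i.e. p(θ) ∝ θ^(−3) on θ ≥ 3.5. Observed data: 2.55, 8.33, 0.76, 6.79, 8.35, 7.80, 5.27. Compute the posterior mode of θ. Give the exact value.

θ̂_MAP = 8.35

The Uniform(0, θ) likelihood is θ^(−n) for θ ≥ max(xᵢ), zero otherwise. Here max(xᵢ) = 8.35.
Posterior ∝ θ^(−3) · θ^(−7) = θ^(−10) on θ ≥ max(3.5, 8.35) = 8.35.
This density is strictly decreasing in θ, so the posterior mode lies at the lower boundary of the support.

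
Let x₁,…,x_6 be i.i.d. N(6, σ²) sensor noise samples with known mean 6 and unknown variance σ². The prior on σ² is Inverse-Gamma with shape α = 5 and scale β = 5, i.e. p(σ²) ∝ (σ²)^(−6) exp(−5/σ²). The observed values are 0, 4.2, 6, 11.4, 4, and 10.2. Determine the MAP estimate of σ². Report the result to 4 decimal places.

Sum of squared deviations about the known mean: SS = (0−6)² + (4.2−6)² + (6−6)² + (11.4−6)² + (4−6)² + (10.2−6)² = 90.04.
The Normal likelihood contributes (σ²)^(−n/2) exp(−SS/(2σ²)), so the posterior is Inverse-Gamma(α + n/2, β + SS/2) = Inverse-Gamma(8, 50.02).
The mode of Inverse-Gamma(a, b) is b/(a+1) = 50.02/9 ≈ 5.5578.

σ̂²_MAP = 5.5578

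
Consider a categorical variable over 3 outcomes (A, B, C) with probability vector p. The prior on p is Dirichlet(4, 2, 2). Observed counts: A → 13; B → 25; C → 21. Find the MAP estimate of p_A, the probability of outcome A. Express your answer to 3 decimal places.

MAP estimate of p_A = 0.250

The posterior is Dirichlet(αᵢ + nᵢ) = Dirichlet(17, 27, 23).
For a Dirichlet(a₁,…,a_K) with all aᵢ > 1, the mode has j-th component (aⱼ − 1)/(Σaᵢ − K).
Here Σaᵢ = 67 and K = 3, so p_A = (17 − 1)/(67 − 3) = 16/64 ≈ 0.250.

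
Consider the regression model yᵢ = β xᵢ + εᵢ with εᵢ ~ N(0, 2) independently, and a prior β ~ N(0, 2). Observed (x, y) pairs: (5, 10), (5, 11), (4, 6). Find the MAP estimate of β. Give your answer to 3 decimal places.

β̂_MAP = 1.925

log p(β | y) = −Σ(yᵢ − βxᵢ)²/(2·2) − β²/(2·2) + const.
Setting the derivative to zero: Σxᵢ(yᵢ − βxᵢ)/2 − β/2 = 0, so β = Σxᵢyᵢ / (Σxᵢ² + σ²/τ²).
Σxᵢyᵢ = 5·10 + 5·11 + 4·6 = 129; Σxᵢ² = 66; σ²/τ² = 1.
β̂_MAP = 129 / (66 + 1) = 129/67 ≈ 1.925.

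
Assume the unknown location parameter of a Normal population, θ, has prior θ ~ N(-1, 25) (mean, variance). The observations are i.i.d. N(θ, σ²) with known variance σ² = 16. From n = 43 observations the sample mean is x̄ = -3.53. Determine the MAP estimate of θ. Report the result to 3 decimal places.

n = 43, x̄ = -3.53.
For a Normal prior and Normal likelihood with known variance, the posterior is Normal; its mode equals its mean, the precision-weighted average.
Prior precision 1/σ₀² = 1/25 = 0.04; data precision n/σ² = 43/16 = 2.6875.
θ̂ = (0.04·(-1) + 2.6875·(-3.53)) / (0.04 + 2.6875) = (-9.526875)/2.7275 = -15243/4364 ≈ -3.493.

θ̂_MAP = -3.493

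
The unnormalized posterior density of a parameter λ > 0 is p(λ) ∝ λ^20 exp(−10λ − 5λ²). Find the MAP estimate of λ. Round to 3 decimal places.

λ̂_MAP = 1.000

ℓ'(λ) = 20/λ − 10 − 10λ. Setting this to zero and multiplying by λ: 10λ² + 10λ − 20 = 0.
λ = (−10 + √(10² + 4·10·20)) / (2·10) = (−10 + √900) / 20 = (−10 + 30)/20 = 1.
ℓ''(λ) = −20/λ² − 10 < 0, confirming a maximum.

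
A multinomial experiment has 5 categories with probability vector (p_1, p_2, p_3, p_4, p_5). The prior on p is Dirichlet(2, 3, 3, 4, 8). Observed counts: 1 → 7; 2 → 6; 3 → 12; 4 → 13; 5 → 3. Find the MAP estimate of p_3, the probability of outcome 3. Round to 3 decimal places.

MAP estimate: 0.250

The posterior is Dirichlet(αᵢ + nᵢ) = Dirichlet(9, 9, 15, 17, 11).
For a Dirichlet(a₁,…,a_K) with all aᵢ > 1, the mode has j-th component (aⱼ − 1)/(Σaᵢ − K).
Here Σaᵢ = 61 and K = 5, so p_3 = (15 − 1)/(61 − 5) = 14/56 ≈ 0.250.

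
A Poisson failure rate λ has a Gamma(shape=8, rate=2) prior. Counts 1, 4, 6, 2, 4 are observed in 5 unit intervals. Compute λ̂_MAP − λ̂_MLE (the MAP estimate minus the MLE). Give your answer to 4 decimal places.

Σxᵢ = 17. Posterior is Gamma(25, 7); MAP = (25−1)/7 = 24/7 ≈ 3.42857.
MLE = x̄ = 17/5 ≈ 3.40000.
Difference = 24/7 − 17/5 = 1/35 ≈ 0.0286.

MAP − MLE = 0.0286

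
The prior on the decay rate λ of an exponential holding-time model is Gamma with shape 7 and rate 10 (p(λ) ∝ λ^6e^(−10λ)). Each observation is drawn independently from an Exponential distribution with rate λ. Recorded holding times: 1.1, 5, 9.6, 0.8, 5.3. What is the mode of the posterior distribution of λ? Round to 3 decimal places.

The Exponential(rate=λ) likelihood is ∝ λ^n e^(−λΣtᵢ). Here n = 5 and Σtᵢ = 1.1 + 5 + 9.6 + 0.8 + 5.3 = 21.8.
Posterior ∝ λ^6e^(−10λ) · λ^5e^(−21.8λ) = λ^11e^(−31.8λ), i.e. Gamma(12, 31.8).
Mode = (a−1)/b = 11/31.8 ≈ 0.346.

λ̂_MAP = 0.346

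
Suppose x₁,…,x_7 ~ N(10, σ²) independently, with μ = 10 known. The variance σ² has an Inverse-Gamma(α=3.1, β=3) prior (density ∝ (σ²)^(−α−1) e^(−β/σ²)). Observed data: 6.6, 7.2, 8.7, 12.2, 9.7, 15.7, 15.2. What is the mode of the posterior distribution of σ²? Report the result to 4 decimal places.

Sum of squared deviations about the known mean: SS = (6.6−10)² + (7.2−10)² + (8.7−10)² + (12.2−10)² + (9.7−10)² + (15.7−10)² + (15.2−10)² = 85.55.
The Normal likelihood contributes (σ²)^(−n/2) exp(−SS/(2σ²)), so the posterior is Inverse-Gamma(α + n/2, β + SS/2) = Inverse-Gamma(6.6, 45.775).
The mode of Inverse-Gamma(a, b) is b/(a+1) = 45.775/7.6 ≈ 6.0230.

σ̂²_MAP = 6.0230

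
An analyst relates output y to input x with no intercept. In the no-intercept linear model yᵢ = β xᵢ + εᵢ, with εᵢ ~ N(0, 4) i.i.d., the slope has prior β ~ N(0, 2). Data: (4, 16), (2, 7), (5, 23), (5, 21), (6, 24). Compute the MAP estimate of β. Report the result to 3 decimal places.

log p(β | y) = −Σ(yᵢ − βxᵢ)²/(2·4) − β²/(2·2) + const.
Setting the derivative to zero: Σxᵢ(yᵢ − βxᵢ)/4 − β/2 = 0, so β = Σxᵢyᵢ / (Σxᵢ² + σ²/τ²).
Σxᵢyᵢ = 4·16 + 2·7 + 5·23 + 5·21 + 6·24 = 442; Σxᵢ² = 106; σ²/τ² = 2.
β̂_MAP = 442 / (106 + 2) = 442/108 ≈ 4.093.

β̂_MAP = 4.093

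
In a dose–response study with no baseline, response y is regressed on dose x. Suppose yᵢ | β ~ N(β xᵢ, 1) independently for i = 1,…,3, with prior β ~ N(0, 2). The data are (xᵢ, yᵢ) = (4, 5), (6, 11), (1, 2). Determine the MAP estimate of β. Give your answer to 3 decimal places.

log p(β | y) = −Σ(yᵢ − βxᵢ)²/(2·1) − β²/(2·2) + const.
Setting the derivative to zero: Σxᵢ(yᵢ − βxᵢ)/1 − β/2 = 0, so β = Σxᵢyᵢ / (Σxᵢ² + σ²/τ²).
Σxᵢyᵢ = 4·5 + 6·11 + 1·2 = 88; Σxᵢ² = 53; σ²/τ² = 0.5.
β̂_MAP = 88 / (53 + 0.5) = 88/53.5 ≈ 1.645.

β̂_MAP = 1.645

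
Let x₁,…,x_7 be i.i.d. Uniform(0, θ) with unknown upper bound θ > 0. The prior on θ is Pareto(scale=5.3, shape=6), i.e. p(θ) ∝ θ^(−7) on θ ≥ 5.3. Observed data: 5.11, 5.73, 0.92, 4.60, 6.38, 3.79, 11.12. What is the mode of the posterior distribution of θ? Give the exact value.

θ̂_MAP = 11.12

The Uniform(0, θ) likelihood is θ^(−n) for θ ≥ max(xᵢ), zero otherwise. Here max(xᵢ) = 11.12.
Posterior ∝ θ^(−7) · θ^(−7) = θ^(−14) on θ ≥ max(5.3, 11.12) = 11.12.
This density is strictly decreasing in θ, so the posterior mode lies at the lower boundary of the support.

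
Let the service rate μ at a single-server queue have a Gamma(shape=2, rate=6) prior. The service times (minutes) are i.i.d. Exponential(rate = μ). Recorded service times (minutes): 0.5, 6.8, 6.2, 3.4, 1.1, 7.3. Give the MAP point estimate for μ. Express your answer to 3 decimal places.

μ̂_MAP = 0.224

The Exponential(rate=μ) likelihood is ∝ μ^n e^(−μΣtᵢ). Here n = 6 and Σtᵢ = 0.5 + 6.8 + 6.2 + 3.4 + 1.1 + 7.3 = 25.3.
Posterior ∝ μe^(−6μ) · μ^6e^(−25.3μ) = μ^7e^(−31.3μ), i.e. Gamma(8, 31.3).
Mode = (a−1)/b = 7/31.3 ≈ 0.224.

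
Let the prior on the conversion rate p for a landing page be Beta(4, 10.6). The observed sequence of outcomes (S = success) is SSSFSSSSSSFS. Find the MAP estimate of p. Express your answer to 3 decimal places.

Prior: Beta(4, 10.6).
Data: 10 successes in 12 trials (from the sequence). The binomial likelihood contributes p^10(1−p)^2, so the posterior is Beta(4+10, 10.6+2) = Beta(14, 12.6).
For Beta(a, b) with a, b > 1 the mode is (a−1)/(a+b−2) = 13/24.6 ≈ 0.528.

p̂_MAP = 0.528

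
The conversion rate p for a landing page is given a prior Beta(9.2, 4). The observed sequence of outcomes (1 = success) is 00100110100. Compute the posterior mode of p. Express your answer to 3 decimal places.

Prior: Beta(9.2, 4).
Data: 4 successes in 11 trials (from the sequence). The binomial likelihood contributes p^4(1−p)^7, so the posterior is Beta(9.2+4, 4+7) = Beta(13.2, 11).
For Beta(a, b) with a, b > 1 the mode is (a−1)/(a+b−2) = 12.2/22.2 ≈ 0.550.

p̂_MAP = 0.550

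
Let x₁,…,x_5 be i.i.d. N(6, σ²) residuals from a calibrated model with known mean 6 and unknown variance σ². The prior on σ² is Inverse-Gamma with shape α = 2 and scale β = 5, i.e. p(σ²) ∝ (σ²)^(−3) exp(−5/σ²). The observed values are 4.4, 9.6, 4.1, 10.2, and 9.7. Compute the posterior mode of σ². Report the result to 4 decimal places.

Sum of squared deviations about the known mean: SS = (4.4−6)² + (9.6−6)² + (4.1−6)² + (10.2−6)² + (9.7−6)² = 50.46.
The Normal likelihood contributes (σ²)^(−n/2) exp(−SS/(2σ²)), so the posterior is Inverse-Gamma(α + n/2, β + SS/2) = Inverse-Gamma(4.5, 30.23).
The mode of Inverse-Gamma(a, b) is b/(a+1) = 30.23/5.5 ≈ 5.4964.

σ̂²_MAP = 5.4964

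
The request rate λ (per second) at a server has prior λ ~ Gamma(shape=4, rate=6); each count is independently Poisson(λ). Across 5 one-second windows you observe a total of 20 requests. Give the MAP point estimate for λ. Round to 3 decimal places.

λ̂_MAP = 2.091

Σxᵢ = 20, n = 5.
Posterior ∝ λ^3e^(−6λ) · λ^20e^(−5λ) = λ^23e^(−11λ), i.e. Gamma(shape=24, rate=11).
The mode of a Gamma(a, b) with a ≥ 1 (shape–rate) is (a−1)/b = 23/11 ≈ 2.091.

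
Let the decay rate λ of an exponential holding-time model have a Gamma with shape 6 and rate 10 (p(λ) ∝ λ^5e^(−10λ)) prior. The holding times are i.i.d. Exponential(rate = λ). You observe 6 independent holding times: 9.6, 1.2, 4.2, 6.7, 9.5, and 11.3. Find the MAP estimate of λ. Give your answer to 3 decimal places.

λ̂_MAP = 0.210

The Exponential(rate=λ) likelihood is ∝ λ^n e^(−λΣtᵢ). Here n = 6 and Σtᵢ = 9.6 + 1.2 + 4.2 + 6.7 + 9.5 + 11.3 = 42.5.
Posterior ∝ λ^5e^(−10λ) · λ^6e^(−42.5λ) = λ^11e^(−52.5λ), i.e. Gamma(12, 52.5).
Mode = (a−1)/b = 11/52.5 ≈ 0.210.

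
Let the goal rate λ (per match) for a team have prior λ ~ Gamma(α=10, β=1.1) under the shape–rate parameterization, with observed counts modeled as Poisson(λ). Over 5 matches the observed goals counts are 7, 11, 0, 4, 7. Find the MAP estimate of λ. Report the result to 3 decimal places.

Σxᵢ = 7+11+0+4+7 = 29, with n = 5.
Posterior ∝ λ^9e^(−1.1λ) · λ^29e^(−5λ) = λ^38e^(−6.1λ), i.e. Gamma(shape=39, rate=6.1).
The mode of a Gamma(a, b) with a ≥ 1 (shape–rate) is (a−1)/b = 38/6.1 ≈ 6.230.

λ̂_MAP = 6.230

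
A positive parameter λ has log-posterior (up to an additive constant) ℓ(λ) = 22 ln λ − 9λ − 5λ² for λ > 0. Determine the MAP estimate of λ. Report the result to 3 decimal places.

ℓ'(λ) = 22/λ − 9 − 10λ. Setting this to zero and multiplying by λ: 10λ² + 9λ − 22 = 0.
λ = (−9 + √(9² + 4·10·22)) / (2·10) = (−9 + √961) / 20 = (−9 + 31)/20 = 11/10.
ℓ''(λ) = −22/λ² − 10 < 0, confirming a maximum.

λ̂_MAP = 1.100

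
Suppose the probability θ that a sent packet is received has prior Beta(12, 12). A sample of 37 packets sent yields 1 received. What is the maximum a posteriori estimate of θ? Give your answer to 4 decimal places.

Prior: Beta(12, 12).
Data: 1 success in 37 trials. The binomial likelihood contributes θ(1−θ)^36, so the posterior is Beta(12+1, 12+36) = Beta(13, 48).
For Beta(a, b) with a, b > 1 the mode is (a−1)/(a+b−2) = 12/59 ≈ 0.2034.

θ̂_MAP = 0.2034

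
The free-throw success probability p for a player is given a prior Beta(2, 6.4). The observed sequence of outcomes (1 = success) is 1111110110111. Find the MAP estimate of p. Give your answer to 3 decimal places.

Prior: Beta(2, 6.4).
Data: 11 successes in 13 trials (from the sequence). The binomial likelihood contributes p^11(1−p)^2, so the posterior is Beta(2+11, 6.4+2) = Beta(13, 8.4).
For Beta(a, b) with a, b > 1 the mode is (a−1)/(a+b−2) = 12/19.4 ≈ 0.619.

p̂_MAP = 0.619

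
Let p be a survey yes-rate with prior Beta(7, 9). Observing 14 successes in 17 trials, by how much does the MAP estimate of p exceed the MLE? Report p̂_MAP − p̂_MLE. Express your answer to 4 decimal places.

MAP − MLE = -0.1784

Posterior is Beta(21, 12); MAP = (21−1)/(33−2) = 20/31 ≈ 0.64516.
MLE ignores the prior: p̂_MLE = k/n = 14/17 ≈ 0.82353.
Difference = 20/31 − 14/17 = -94/527 ≈ -0.1784.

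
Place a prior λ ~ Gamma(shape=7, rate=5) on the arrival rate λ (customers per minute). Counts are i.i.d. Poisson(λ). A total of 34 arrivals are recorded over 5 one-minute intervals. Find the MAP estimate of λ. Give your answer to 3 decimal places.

Σxᵢ = 34, n = 5.
Posterior ∝ λ^6e^(−5λ) · λ^34e^(−5λ) = λ^40e^(−10λ), i.e. Gamma(shape=41, rate=10).
The mode of a Gamma(a, b) with a ≥ 1 (shape–rate) is (a−1)/b = 40/10 ≈ 4.000.

λ̂_MAP = 4.000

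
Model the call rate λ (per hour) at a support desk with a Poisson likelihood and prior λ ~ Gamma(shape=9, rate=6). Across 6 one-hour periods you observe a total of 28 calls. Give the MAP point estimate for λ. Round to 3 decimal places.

Σxᵢ = 28, n = 6.
Posterior ∝ λ^8e^(−6λ) · λ^28e^(−6λ) = λ^36e^(−12λ), i.e. Gamma(shape=37, rate=12).
The mode of a Gamma(a, b) with a ≥ 1 (shape–rate) is (a−1)/b = 36/12 ≈ 3.000.

λ̂_MAP = 3.000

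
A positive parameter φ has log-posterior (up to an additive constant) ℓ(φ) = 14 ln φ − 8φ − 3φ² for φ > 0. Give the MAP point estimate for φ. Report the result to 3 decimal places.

ℓ'(φ) = 14/φ − 8 − 6φ. Setting this to zero and multiplying by φ: 6φ² + 8φ − 14 = 0.
φ = (−8 + √(8² + 4·6·14)) / (2·6) = (−8 + √400) / 12 = (−8 + 20)/12 = 1.
ℓ''(φ) = −14/φ² − 6 < 0, confirming a maximum.

φ̂_MAP = 1.000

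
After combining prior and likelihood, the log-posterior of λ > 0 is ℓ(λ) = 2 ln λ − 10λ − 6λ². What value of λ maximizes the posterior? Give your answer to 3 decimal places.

λ̂_MAP = 0.167

ℓ'(λ) = 2/λ − 10 − 12λ. Setting this to zero and multiplying by λ: 12λ² + 10λ − 2 = 0.
λ = (−10 + √(10² + 4·12·2)) / (2·12) = (−10 + √196) / 24 = (−10 + 14)/24 = 1/6.
ℓ''(λ) = −2/λ² − 12 < 0, confirming a maximum.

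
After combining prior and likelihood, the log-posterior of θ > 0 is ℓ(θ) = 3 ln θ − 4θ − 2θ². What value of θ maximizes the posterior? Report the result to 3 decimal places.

θ̂_MAP = 0.500

ℓ'(θ) = 3/θ − 4 − 4θ. Setting this to zero and multiplying by θ: 4θ² + 4θ − 3 = 0.
θ = (−4 + √(4² + 4·4·3)) / (2·4) = (−4 + √64) / 8 = (−4 + 8)/8 = 1/2.
ℓ''(θ) = −3/θ² − 4 < 0, confirming a maximum.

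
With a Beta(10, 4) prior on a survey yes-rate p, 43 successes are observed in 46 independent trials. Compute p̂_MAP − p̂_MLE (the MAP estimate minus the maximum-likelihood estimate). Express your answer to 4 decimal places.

MAP − MLE = -0.0382

Posterior is Beta(53, 7); MAP = (53−1)/(60−2) = 52/58 ≈ 0.89655.
MLE ignores the prior: p̂_MLE = k/n = 43/46 ≈ 0.93478.
Difference = 52/58 − 43/46 = -51/1334 ≈ -0.0382.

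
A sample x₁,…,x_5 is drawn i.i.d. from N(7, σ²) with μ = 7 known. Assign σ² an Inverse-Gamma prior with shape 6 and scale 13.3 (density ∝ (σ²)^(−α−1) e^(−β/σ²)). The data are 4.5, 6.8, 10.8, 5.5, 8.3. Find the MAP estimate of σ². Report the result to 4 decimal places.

Sum of squared deviations about the known mean: SS = (4.5−7)² + (6.8−7)² + (10.8−7)² + (5.5−7)² + (8.3−7)² = 24.67.
The Normal likelihood contributes (σ²)^(−n/2) exp(−SS/(2σ²)), so the posterior is Inverse-Gamma(α + n/2, β + SS/2) = Inverse-Gamma(8.5, 25.635).
The mode of Inverse-Gamma(a, b) is b/(a+1) = 25.635/9.5 ≈ 2.6984.

σ̂²_MAP = 2.6984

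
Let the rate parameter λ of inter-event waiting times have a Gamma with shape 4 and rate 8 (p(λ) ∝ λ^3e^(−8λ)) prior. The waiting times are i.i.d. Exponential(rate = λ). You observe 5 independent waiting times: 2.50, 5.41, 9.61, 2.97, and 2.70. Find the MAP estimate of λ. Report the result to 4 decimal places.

λ̂_MAP = 0.2565

The Exponential(rate=λ) likelihood is ∝ λ^n e^(−λΣtᵢ). Here n = 5 and Σtᵢ = 2.50 + 5.41 + 9.61 + 2.97 + 2.70 = 23.19.
Posterior ∝ λ^3e^(−8λ) · λ^5e^(−23.19λ) = λ^8e^(−31.19λ), i.e. Gamma(9, 31.19).
Mode = (a−1)/b = 8/31.19 ≈ 0.2565.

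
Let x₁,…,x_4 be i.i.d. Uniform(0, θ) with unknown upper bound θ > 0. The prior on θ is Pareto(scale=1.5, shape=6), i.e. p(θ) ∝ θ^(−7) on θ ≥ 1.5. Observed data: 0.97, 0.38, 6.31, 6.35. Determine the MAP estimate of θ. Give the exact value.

θ̂_MAP = 6.35

The Uniform(0, θ) likelihood is θ^(−n) for θ ≥ max(xᵢ), zero otherwise. Here max(xᵢ) = 6.35.
Posterior ∝ θ^(−7) · θ^(−4) = θ^(−11) on θ ≥ max(1.5, 6.35) = 6.35.
This density is strictly decreasing in θ, so the posterior mode lies at the lower boundary of the support.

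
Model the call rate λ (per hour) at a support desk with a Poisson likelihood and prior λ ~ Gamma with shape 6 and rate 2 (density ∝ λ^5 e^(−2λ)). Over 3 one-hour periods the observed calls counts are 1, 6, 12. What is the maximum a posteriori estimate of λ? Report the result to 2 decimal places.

λ̂_MAP = 4.80

Σxᵢ = 1+6+12 = 19, with n = 3.
Posterior ∝ λ^5e^(−2λ) · λ^19e^(−3λ) = λ^24e^(−5λ), i.e. Gamma(shape=25, rate=5).
The mode of a Gamma(a, b) with a ≥ 1 (shape–rate) is (a−1)/b = 24/5 ≈ 4.80.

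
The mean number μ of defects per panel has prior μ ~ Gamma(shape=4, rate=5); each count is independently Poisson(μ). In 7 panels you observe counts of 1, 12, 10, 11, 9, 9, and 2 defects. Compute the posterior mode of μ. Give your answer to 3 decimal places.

Σxᵢ = 1+12+10+11+9+9+2 = 54, with n = 7.
Posterior ∝ μ^3e^(−5μ) · μ^54e^(−7μ) = μ^57e^(−12μ), i.e. Gamma(shape=58, rate=12).
The mode of a Gamma(a, b) with a ≥ 1 (shape–rate) is (a−1)/b = 57/12 ≈ 4.750.

μ̂_MAP = 4.750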